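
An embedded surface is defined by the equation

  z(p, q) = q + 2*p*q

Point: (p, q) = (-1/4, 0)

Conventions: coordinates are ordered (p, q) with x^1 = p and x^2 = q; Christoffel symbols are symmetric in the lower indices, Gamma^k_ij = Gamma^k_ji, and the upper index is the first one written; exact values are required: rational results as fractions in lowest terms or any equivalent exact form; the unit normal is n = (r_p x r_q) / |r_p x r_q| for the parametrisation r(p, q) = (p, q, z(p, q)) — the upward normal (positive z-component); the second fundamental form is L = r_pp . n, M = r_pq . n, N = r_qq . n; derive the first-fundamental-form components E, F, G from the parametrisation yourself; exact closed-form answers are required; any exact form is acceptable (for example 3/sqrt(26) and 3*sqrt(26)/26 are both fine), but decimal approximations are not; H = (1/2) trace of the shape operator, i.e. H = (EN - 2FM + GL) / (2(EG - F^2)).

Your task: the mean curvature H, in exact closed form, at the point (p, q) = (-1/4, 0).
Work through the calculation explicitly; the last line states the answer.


z_p = 0, z_q = 1/2, z_pp = 0, z_pq = 2, z_qq = 0
E = 1, F = 0, G = 5/4; answer radicand W^2 = 5/4
unnormalised second-form numerators: l = 0, m = 2, n = 0; L = l/sqrt(5/4), and similarly M = m/sqrt(W^2), N = n/sqrt(W^2)
H = (E*n - 2*F*m + G*l) / (2*(EG - F^2)*sqrt(W^2)); E*n - 2*F*m + G*l = 0, EG - F^2 = 5/4, so H = (0)/sqrt(5/4)

Answer: H = 0


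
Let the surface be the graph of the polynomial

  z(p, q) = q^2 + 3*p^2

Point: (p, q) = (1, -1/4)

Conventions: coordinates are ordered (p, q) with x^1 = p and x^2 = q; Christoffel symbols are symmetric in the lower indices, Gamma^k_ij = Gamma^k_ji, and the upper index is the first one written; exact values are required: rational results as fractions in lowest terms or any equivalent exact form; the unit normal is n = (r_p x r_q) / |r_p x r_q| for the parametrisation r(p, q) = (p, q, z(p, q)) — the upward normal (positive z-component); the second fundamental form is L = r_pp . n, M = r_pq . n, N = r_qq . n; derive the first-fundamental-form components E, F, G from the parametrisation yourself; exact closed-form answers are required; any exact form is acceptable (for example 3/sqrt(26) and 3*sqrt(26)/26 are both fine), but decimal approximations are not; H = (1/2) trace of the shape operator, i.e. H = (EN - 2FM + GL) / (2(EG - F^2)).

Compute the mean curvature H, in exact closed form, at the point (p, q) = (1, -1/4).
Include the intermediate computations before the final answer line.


z_p = 6, z_q = -1/2, z_pp = 6, z_pq = 0, z_qq = 2
E = 37, F = -3, G = 5/4; answer radicand W^2 = 149/4
unnormalised second-form numerators: l = 6, m = 0, n = 2; L = l/sqrt(149/4), and similarly M = m/sqrt(W^2), N = n/sqrt(W^2)
H = (E*n - 2*F*m + G*l) / (2*(EG - F^2)*sqrt(W^2)); E*n - 2*F*m + G*l = 163/2, EG - F^2 = 149/4, so H = (163/149)/sqrt(149/4)

Answer: H = 326*sqrt(149)/22201


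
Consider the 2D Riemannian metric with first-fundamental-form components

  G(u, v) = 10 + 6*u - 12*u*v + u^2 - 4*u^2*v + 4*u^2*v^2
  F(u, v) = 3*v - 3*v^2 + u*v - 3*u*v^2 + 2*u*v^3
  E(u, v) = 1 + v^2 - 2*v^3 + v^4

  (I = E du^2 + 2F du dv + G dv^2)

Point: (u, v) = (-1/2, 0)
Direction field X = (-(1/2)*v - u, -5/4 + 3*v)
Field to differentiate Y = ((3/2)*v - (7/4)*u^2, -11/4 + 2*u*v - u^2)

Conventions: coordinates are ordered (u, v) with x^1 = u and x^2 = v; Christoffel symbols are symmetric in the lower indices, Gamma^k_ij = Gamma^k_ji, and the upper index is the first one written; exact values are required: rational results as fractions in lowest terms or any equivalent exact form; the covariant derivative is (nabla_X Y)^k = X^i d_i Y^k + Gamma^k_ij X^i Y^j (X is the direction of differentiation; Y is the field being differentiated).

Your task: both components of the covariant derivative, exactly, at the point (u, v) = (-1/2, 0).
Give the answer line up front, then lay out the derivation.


Answer: (nabla_X Y)^u = -1, (nabla_X Y)^v = 2519/928

E = 1, F = 0, G = 29/4 at the point
E_u = 0, E_v = 0, F_u = 0, F_v = 5/2, G_u = 5, G_v = 5
EG - F^2 = 29/4;  g^inv = (4/29) * [[29/4, 0], [0, 1]]
first-kind symbols [ij,l] = (1/2)(d_i g_jl + d_j g_il - d_l g_ij): [uu,u] = E_u/2 = 0, [uu,v] = F_u - E_v/2 = 0, [uv,u] = E_v/2 = 0, [uv,v] = G_u/2 = 5/2, [vv,u] = F_v - G_u/2 = 0, [vv,v] = G_v/2 = 5/2
Gamma^u_ij = (G*[ij,u] - F*[ij,v])/(EG - F^2), Gamma^v_ij = (E*[ij,v] - F*[ij,u])/(EG - F^2)
Gamma_uuu = 0, Gamma_uuv = 0, Gamma_uvv = 0, Gamma_vuu = 0, Gamma_vuv = 10/29, Gamma_vvv = 10/29
X = (1/2, -5/4), Y = (-7/16, -3) at the point


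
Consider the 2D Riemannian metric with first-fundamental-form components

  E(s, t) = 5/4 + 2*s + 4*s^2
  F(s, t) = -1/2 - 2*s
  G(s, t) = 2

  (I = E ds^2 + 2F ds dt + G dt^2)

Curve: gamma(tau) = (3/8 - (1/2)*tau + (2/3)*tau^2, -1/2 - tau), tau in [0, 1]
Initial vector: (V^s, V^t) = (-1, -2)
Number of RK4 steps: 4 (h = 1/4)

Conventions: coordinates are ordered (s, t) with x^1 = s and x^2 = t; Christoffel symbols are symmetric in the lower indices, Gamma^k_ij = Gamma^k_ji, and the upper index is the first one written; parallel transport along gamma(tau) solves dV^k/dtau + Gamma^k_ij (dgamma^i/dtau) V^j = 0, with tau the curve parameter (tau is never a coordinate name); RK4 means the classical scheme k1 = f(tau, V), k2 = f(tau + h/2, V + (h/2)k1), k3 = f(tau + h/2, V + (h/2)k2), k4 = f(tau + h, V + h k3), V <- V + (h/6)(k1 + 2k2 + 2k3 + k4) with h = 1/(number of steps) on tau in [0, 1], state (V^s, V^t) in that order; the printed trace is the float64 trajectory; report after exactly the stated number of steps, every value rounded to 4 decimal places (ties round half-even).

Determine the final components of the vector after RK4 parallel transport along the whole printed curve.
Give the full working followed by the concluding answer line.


gamma'(tau) = (-1/2 + (4/3)*tau, -1); f(tau, V)^k = -Gamma^k_ij(gamma(tau)) gamma'^i(tau) V^j; h = 1/4; intermediate values shown to 6 dp
curve data and Christoffel symbols at the stage parameters:
  tau = 0.000000: gamma = (0.375000, -0.500000), gamma' = (-0.500000, -1.000000); Gamma_sss = 0.701754, Gamma_sst = 0.000000, Gamma_stt = 0.000000, Gamma_tss = -0.561404, Gamma_tst = 0.000000, Gamma_ttt = 0.000000
  tau = 0.125000: gamma = (0.322917, -0.625000), gamma' = (-0.333333, -1.000000); Gamma_sss = 0.691733, Gamma_sst = 0.000000, Gamma_stt = 0.000000, Gamma_tss = -0.603694, Gamma_tst = 0.000000, Gamma_ttt = 0.000000
  tau = 0.250000: gamma = (0.291667, -0.750000), gamma' = (-0.166667, -1.000000); Gamma_sss = 0.682713, Gamma_sst = 0.000000, Gamma_stt = 0.000000, Gamma_tss = -0.630197, Gamma_tst = 0.000000, Gamma_ttt = 0.000000
  tau = 0.375000: gamma = (0.281250, -0.875000), gamma' = (0.000000, -1.000000); Gamma_sss = 0.679151, Gamma_sst = 0.000000, Gamma_stt = 0.000000, Gamma_tss = -0.639201, Gamma_tst = 0.000000, Gamma_ttt = 0.000000
  tau = 0.500000: gamma = (0.291667, -1.000000), gamma' = (0.166667, -1.000000); Gamma_sss = 0.682713, Gamma_sst = 0.000000, Gamma_stt = 0.000000, Gamma_tss = -0.630197, Gamma_tst = 0.000000, Gamma_ttt = 0.000000
  tau = 0.625000: gamma = (0.322917, -1.125000), gamma' = (0.333333, -1.000000); Gamma_sss = 0.691733, Gamma_sst = 0.000000, Gamma_stt = 0.000000, Gamma_tss = -0.603694, Gamma_tst = 0.000000, Gamma_ttt = 0.000000
  tau = 0.750000: gamma = (0.375000, -1.250000), gamma' = (0.500000, -1.000000); Gamma_sss = 0.701754, Gamma_sst = 0.000000, Gamma_stt = 0.000000, Gamma_tss = -0.561404, Gamma_tst = 0.000000, Gamma_ttt = 0.000000
  tau = 0.875000: gamma = (0.447917, -1.375000), gamma' = (0.666667, -1.000000); Gamma_sss = 0.707046, Gamma_sst = 0.000000, Gamma_stt = 0.000000, Gamma_tss = -0.506541, Gamma_tst = 0.000000, Gamma_ttt = 0.000000
  tau = 1.000000: gamma = (0.541667, -1.500000), gamma' = (0.833333, -1.000000); Gamma_sss = 0.702619, Gamma_sst = 0.000000, Gamma_stt = 0.000000, Gamma_tss = -0.443760, Gamma_tst = 0.000000, Gamma_ttt = 0.000000
step 0: V^s = -1.0000, V^t = -2.0000
step 1: k1 = (-0.350877, 0.280702), k2 = (-0.240691, 0.210057), k3 = (-0.237515, 0.207286), k4 = (-0.120542, 0.111270); V <- V + (h/6)(k1 + 2k2 + 2k3 + k4): V^s = -1.0595, V^t = -1.9489
step 2: k1 = (-0.120555, 0.111282), k2 = (0.000000, 0.000000), k3 = (0.000000, 0.000000), k4 = (0.120555, -0.111282); V <- V + (h/6)(k1 + 2k2 + 2k3 + k4): V^s = -1.0595, V^t = -1.9489
step 3: k1 = (0.120555, -0.111282), k2 = (0.240821, -0.210171), k3 = (0.237355, -0.207146), k4 = (0.350931, -0.280745); V <- V + (h/6)(k1 + 2k2 + 2k3 + k4): V^s = -1.0000, V^t = -2.0000
step 4: k1 = (0.350877, -0.280702), k2 = (0.450690, -0.322883), k3 = (0.444809, -0.318669), k4 = (0.520405, -0.328677); V <- V + (h/6)(k1 + 2k2 + 2k3 + k4): V^s = -0.8891, V^t = -2.0789

Answer: V^s = -0.8891, V^t = -2.0789


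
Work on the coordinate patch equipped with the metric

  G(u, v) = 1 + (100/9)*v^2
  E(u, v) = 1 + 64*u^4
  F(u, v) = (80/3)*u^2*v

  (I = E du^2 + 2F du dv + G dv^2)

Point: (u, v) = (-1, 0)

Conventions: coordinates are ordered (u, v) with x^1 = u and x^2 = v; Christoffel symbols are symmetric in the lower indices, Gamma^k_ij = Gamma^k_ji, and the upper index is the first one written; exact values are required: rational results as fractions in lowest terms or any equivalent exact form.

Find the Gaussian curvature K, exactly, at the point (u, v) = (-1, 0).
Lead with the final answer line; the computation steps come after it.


Answer: K = -32/2535

E = 65, F = 0, G = 1, EG - F^2 = 65 at the point
E_u = -256, E_v = 0, F_u = 0, F_v = 80/3, G_u = 0, G_v = 0
E_vv = 0, F_uv = -160/3, G_uu = 0
By Brioschi, K is (det M1 - det M2) divided by (EG - F^2) squared.
M1 = [[-E_vv/2 + F_uv - G_uu/2, E_u/2, F_u - E_v/2], [F_v - G_u/2, E, F], [G_v/2, F, G]] = [[-160/3, -128, 0], [80/3, 65, 0], [0, 0, 1]]; det M1 = -160/3
M2 = [[0, E_v/2, G_u/2], [E_v/2, E, F], [G_u/2, F, G]] = [[0, 0, 0], [0, 65, 0], [0, 0, 1]]; det M2 = 0
det M1 - det M2 = -160/3; K = -160/3 / (65)^2 = -32/2535


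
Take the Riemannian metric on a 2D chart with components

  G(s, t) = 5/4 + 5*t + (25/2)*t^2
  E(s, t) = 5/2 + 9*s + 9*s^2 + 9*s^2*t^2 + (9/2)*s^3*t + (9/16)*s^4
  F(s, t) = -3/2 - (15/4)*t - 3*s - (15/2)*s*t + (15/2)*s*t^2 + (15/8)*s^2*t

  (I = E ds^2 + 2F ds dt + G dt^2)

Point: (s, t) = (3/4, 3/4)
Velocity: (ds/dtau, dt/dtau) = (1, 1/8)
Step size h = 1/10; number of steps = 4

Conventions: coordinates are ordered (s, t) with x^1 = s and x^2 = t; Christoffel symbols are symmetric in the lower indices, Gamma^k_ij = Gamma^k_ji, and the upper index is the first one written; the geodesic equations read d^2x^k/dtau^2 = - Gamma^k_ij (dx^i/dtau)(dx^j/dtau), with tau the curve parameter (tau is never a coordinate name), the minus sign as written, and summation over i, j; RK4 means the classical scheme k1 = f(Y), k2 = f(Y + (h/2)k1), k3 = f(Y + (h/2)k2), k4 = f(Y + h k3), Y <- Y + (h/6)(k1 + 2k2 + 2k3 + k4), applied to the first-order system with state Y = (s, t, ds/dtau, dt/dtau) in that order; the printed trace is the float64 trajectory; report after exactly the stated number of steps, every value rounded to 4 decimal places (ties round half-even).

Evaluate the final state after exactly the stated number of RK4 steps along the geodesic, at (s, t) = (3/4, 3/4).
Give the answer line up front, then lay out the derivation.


Answer: s = 1.0881, t = 0.8070, ds/dtau = 0.7269, dt/dtau = 0.1744

f(Y) = (ds/dtau, dt/dtau, -Gamma^s_ij Y'^i Y'^j, -Gamma^t_ij Y'^i Y'^j) with the Gammas evaluated at the stage position; h = 0.100000; intermediate values shown to 6 dp
step 0: s = 0.7500, t = 0.7500, ds/dtau = 1.0000, dt/dtau = 0.1250
step 1:
  k1: at (s, t) = (0.750000, 0.750000), (ds/dtau, dt/dtau) = (1.000000, 0.125000); Gamma_sss = 0.965355, Gamma_sst = 0.318765, Gamma_stt = 0.460387, Gamma_tss = -0.037676, Gamma_tst = 0.180858, Gamma_ttt = 1.248223; k1 = (1.000000, 0.125000, -1.052240, -0.027042)
  k2: at (s, t) = (0.800000, 0.756250), (ds/dtau, dt/dtau) = (0.947388, 0.123648); Gamma_sss = 0.913133, Gamma_sst = 0.328266, Gamma_stt = 0.436865, Gamma_tss = -0.105884, Gamma_tst = 0.186889, Gamma_ttt = 1.230076; k2 = (0.947388, 0.123648, -0.903164, 0.032444)
  k3: at (s, t) = (0.797369, 0.756182), (ds/dtau, dt/dtau) = (0.954842, 0.126622); Gamma_sss = 0.915870, Gamma_sst = 0.327782, Gamma_stt = 0.438010, Gamma_tss = -0.102096, Gamma_tst = 0.186490, Gamma_ttt = 1.230623; k3 = (0.954842, 0.126622, -0.921303, 0.028258)
  k4: at (s, t) = (0.845484, 0.762662), (ds/dtau, dt/dtau) = (0.907870, 0.127826); Gamma_sss = 0.869937, Gamma_sst = 0.336026, Gamma_stt = 0.416768, Gamma_tss = -0.170044, Gamma_tst = 0.191307, Gamma_ttt = 1.212896; k4 = (0.907870, 0.127826, -0.801826, 0.075935)
  Y <- Y + (h/6)(k1 + 2k2 + 2k3 + k4): s = 0.8452, t = 0.7626, ds/dtau = 0.9083, dt/dtau = 0.1278
step 2:
  k1: at (s, t) = (0.845205, 0.762556), (ds/dtau, dt/dtau) = (0.908283, 0.127838); Gamma_sss = 0.870162, Gamma_sst = 0.335983, Gamma_stt = 0.416900, Gamma_tss = -0.169681, Gamma_tst = 0.191310, Gamma_ttt = 1.213099; k1 = (0.908283, 0.127838, -0.802703, 0.075731)
  k2: at (s, t) = (0.890620, 0.768948), (ds/dtau, dt/dtau) = (0.868148, 0.131625); Gamma_sss = 0.830462, Gamma_sst = 0.343001, Gamma_stt = 0.398107, Gamma_tss = -0.236122, Gamma_tst = 0.195007, Gamma_ttt = 1.196390; k2 = (0.868148, 0.131625, -0.711190, 0.112667)
  k3: at (s, t) = (0.888613, 0.769137), (ds/dtau, dt/dtau) = (0.872724, 0.133472); Gamma_sss = 0.832353, Gamma_sst = 0.342684, Gamma_stt = 0.398831, Gamma_tss = -0.232837, Gamma_tst = 0.194651, Gamma_ttt = 1.196430; k3 = (0.872724, 0.133472, -0.720899, 0.110678)
  k4: at (s, t) = (0.932478, 0.775903), (ds/dtau, dt/dtau) = (0.836193, 0.138906); Gamma_sss = 0.797140, Gamma_sst = 0.348828, Gamma_stt = 0.381667, Gamma_tss = -0.298790, Gamma_tst = 0.197312, Gamma_ttt = 1.179849; k4 = (0.836193, 0.138906, -0.645774, 0.140318)
  Y <- Y + (h/6)(k1 + 2k2 + 2k3 + k4): s = 0.9323, t = 0.7758, ds/dtau = 0.8364, dt/dtau = 0.1389
step 3:
  k1: at (s, t) = (0.932309, 0.775838), (ds/dtau, dt/dtau) = (0.836406, 0.138884); Gamma_sss = 0.797253, Gamma_sst = 0.348807, Gamma_stt = 0.381737, Gamma_tss = -0.298559, Gamma_tst = 0.197321, Gamma_ttt = 1.179968; k1 = (0.836406, 0.138884, -0.646138, 0.140261)
  k2: at (s, t) = (0.974129, 0.782783), (ds/dtau, dt/dtau) = (0.804099, 0.145897); Gamma_sss = 0.766429, Gamma_sst = 0.354111, Gamma_stt = 0.366264, Gamma_tss = -0.363164, Gamma_tst = 0.199028, Gamma_ttt = 1.163866; k2 = (0.804099, 0.145897, -0.586435, 0.163341)
  k3: at (s, t) = (0.972514, 0.783133), (ds/dtau, dt/dtau) = (0.807084, 0.147051); Gamma_sss = 0.767855, Gamma_sst = 0.353884, Gamma_stt = 0.366749, Gamma_tss = -0.360156, Gamma_tst = 0.198683, Gamma_ttt = 1.163612; k3 = (0.807084, 0.147051, -0.592099, 0.162278)
  k4: at (s, t) = (1.013018, 0.790543), (ds/dtau, dt/dtau) = (0.777196, 0.155112); Gamma_sss = 0.740424, Gamma_sst = 0.358545, Gamma_stt = 0.352486, Gamma_tss = -0.423985, Gamma_tst = 0.199471, Gamma_ttt = 1.147470; k4 = (0.777196, 0.155112, -0.542168, 0.180400)
  Y <- Y + (h/6)(k1 + 2k2 + 2k3 + k4): s = 1.0129, t = 0.7905, ds/dtau = 0.7773, dt/dtau = 0.1551
step 4:
  k1: at (s, t) = (1.012909, 0.790503), (ds/dtau, dt/dtau) = (0.777316, 0.155082); Gamma_sss = 0.740486, Gamma_sst = 0.358534, Gamma_stt = 0.352526, Gamma_tss = -0.423828, Gamma_tst = 0.199479, Gamma_ttt = 1.147540; k1 = (0.777316, 0.155082, -0.542336, 0.180393)
  k2: at (s, t) = (1.051774, 0.798257), (ds/dtau, dt/dtau) = (0.750199, 0.164102); Gamma_sss = 0.716351, Gamma_sst = 0.362583, Gamma_stt = 0.339492, Gamma_tss = -0.486247, Gamma_tst = 0.199416, Gamma_ttt = 1.131573; k2 = (0.750199, 0.164102, -0.501578, 0.194087)
  k3: at (s, t) = (1.050419, 0.798708), (ds/dtau, dt/dtau) = (0.752237, 0.164787); Gamma_sss = 0.717498, Gamma_sst = 0.362407, Gamma_stt = 0.339835, Gamma_tss = -0.483399, Gamma_tst = 0.199073, Gamma_ttt = 1.131152; k3 = (0.752237, 0.164787, -0.505079, 0.193467)
  k4: at (s, t) = (1.088132, 0.806982), (ds/dtau, dt/dtau) = (0.726808, 0.174429); Gamma_sss = 0.696037, Gamma_sst = 0.365964, Gamma_stt = 0.327732, Gamma_tss = -0.544745, Gamma_tst = 0.198182, Gamma_ttt = 1.115067; k4 = (0.726808, 0.174429, -0.470444, 0.203586)
  Y <- Y + (h/6)(k1 + 2k2 + 2k3 + k4): s = 1.0881, t = 0.8070, ds/dtau = 0.7269, dt/dtau = 0.1744


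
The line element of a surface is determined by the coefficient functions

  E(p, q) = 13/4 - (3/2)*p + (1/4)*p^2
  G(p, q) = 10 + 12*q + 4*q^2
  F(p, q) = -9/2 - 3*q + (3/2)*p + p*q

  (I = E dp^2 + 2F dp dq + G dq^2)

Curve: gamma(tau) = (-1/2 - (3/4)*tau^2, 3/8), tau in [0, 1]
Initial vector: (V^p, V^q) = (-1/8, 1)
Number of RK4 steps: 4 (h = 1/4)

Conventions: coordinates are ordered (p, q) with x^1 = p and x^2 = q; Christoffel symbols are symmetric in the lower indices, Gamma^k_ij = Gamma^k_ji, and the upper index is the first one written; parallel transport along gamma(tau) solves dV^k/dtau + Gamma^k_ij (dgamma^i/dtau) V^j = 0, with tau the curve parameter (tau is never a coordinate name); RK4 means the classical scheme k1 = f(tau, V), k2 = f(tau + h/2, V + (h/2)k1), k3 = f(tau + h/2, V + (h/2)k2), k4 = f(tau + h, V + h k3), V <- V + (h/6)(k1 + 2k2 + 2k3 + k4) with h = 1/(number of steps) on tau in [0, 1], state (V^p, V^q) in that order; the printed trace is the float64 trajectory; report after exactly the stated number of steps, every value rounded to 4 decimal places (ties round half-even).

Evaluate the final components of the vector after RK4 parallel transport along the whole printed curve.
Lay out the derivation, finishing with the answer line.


gamma'(tau) = (-(3/2)*tau, 0); f(tau, V)^k = -Gamma^k_ij(gamma(tau)) gamma'^i(tau) V^j; h = 1/4; intermediate values shown to 6 dp
curve data and Christoffel symbols at the stage parameters:
  tau = 0.000000: gamma = (-0.500000, 0.375000), gamma' = (0.000000, 0.000000); Gamma_ppp = -0.048276, Gamma_ppq = 0.000000, Gamma_pqq = -0.193103, Gamma_qpp = 0.103448, Gamma_qpq = 0.000000, Gamma_qqq = 0.413793
  tau = 0.125000: gamma = (-0.511719, 0.375000), gamma' = (-0.187500, 0.000000); Gamma_ppp = -0.048383, Gamma_ppq = 0.000000, Gamma_pqq = -0.193531, Gamma_qpp = 0.103331, Gamma_qpq = 0.000000, Gamma_qqq = 0.413325
  tau = 0.250000: gamma = (-0.546875, 0.375000), gamma' = (-0.375000, 0.000000); Gamma_ppp = -0.048701, Gamma_ppq = 0.000000, Gamma_pqq = -0.194802, Gamma_qpp = 0.102979, Gamma_qpq = 0.000000, Gamma_qqq = 0.411916
  tau = 0.375000: gamma = (-0.605469, 0.375000), gamma' = (-0.562500, 0.000000); Gamma_ppp = -0.049222, Gamma_ppq = 0.000000, Gamma_pqq = -0.196887, Gamma_qpp = 0.102390, Gamma_qpq = 0.000000, Gamma_qqq = 0.409560
  tau = 0.500000: gamma = (-0.687500, 0.375000), gamma' = (-0.750000, 0.000000); Gamma_ppp = -0.049934, Gamma_ppq = 0.000000, Gamma_pqq = -0.199736, Gamma_qpp = 0.101560, Gamma_qpq = 0.000000, Gamma_qqq = 0.406242
  tau = 0.625000: gamma = (-0.792969, 0.375000), gamma' = (-0.937500, 0.000000); Gamma_ppp = -0.050819, Gamma_ppq = 0.000000, Gamma_pqq = -0.203277, Gamma_qpp = 0.100487, Gamma_qpq = 0.000000, Gamma_qqq = 0.401948
  tau = 0.750000: gamma = (-0.921875, 0.375000), gamma' = (-1.125000, 0.000000); Gamma_ppp = -0.051855, Gamma_ppq = 0.000000, Gamma_pqq = -0.207421, Gamma_qpp = 0.099166, Gamma_qpq = 0.000000, Gamma_qqq = 0.396662
  tau = 0.875000: gamma = (-1.074219, 0.375000), gamma' = (-1.312500, 0.000000); Gamma_ppp = -0.053016, Gamma_ppq = 0.000000, Gamma_pqq = -0.212063, Gamma_qpp = 0.097594, Gamma_qpq = 0.000000, Gamma_qqq = 0.390375
  tau = 1.000000: gamma = (-1.250000, 0.375000), gamma' = (-1.500000, 0.000000); Gamma_ppp = -0.054270, Gamma_ppq = 0.000000, Gamma_pqq = -0.217079, Gamma_qpp = 0.095770, Gamma_qpq = 0.000000, Gamma_qqq = 0.383081
step 0: V^p = -0.1250, V^q = 1.0000
step 1: k1 = (0.000000, 0.000000), k2 = (0.001134, -0.002422), k3 = (0.001133, -0.002419), k4 = (0.002278, -0.004816); V <- V + (h/6)(k1 + 2k2 + 2k3 + k4): V^p = -0.1247, V^q = 0.9994
step 2: k1 = (0.002278, -0.004816), k2 = (0.003445, -0.007167), k3 = (0.003441, -0.007158), k4 = (0.004638, -0.009434); V <- V + (h/6)(k1 + 2k2 + 2k3 + k4): V^p = -0.1239, V^q = 0.9976
step 3: k1 = (0.004638, -0.009434), k2 = (0.005873, -0.011613), k3 = (0.005866, -0.011599), k4 = (0.007140, -0.013654); V <- V + (h/6)(k1 + 2k2 + 2k3 + k4): V^p = -0.1224, V^q = 0.9947
step 4: k1 = (0.007140, -0.013653), k2 = (0.008454, -0.015562), k3 = (0.008442, -0.015541), k4 = (0.009791, -0.017278); V <- V + (h/6)(k1 + 2k2 + 2k3 + k4): V^p = -0.1203, V^q = 0.9908

Answer: V^p = -0.1203, V^q = 0.9908


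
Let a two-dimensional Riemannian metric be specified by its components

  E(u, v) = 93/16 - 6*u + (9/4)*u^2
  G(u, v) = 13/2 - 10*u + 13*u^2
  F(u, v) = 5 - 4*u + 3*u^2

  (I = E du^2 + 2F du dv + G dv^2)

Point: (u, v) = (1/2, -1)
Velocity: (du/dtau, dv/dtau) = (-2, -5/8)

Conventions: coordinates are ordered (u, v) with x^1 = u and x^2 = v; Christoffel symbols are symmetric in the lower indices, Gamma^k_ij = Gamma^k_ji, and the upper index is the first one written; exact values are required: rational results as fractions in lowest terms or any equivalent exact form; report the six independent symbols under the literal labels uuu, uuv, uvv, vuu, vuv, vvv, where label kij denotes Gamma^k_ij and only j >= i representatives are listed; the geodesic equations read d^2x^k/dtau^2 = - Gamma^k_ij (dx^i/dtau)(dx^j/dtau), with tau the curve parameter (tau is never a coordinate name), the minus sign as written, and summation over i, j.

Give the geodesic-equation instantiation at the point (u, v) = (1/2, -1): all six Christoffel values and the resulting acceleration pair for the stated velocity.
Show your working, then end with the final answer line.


E = 27/8, F = 15/4, G = 19/4 at the point
E_u = -15/4, E_v = 0, F_u = -1, F_v = 0, G_u = 3, G_v = 0
EG - F^2 = 63/32;  g^inv = (32/63) * [[19/4, -15/4], [-15/4, 27/8]]
first-kind symbols [ij,l] = (1/2)(d_i g_jl + d_j g_il - d_l g_ij): [uu,u] = E_u/2 = -15/8, [uu,v] = F_u - E_v/2 = -1, [uv,u] = E_v/2 = 0, [uv,v] = G_u/2 = 3/2, [vv,u] = F_v - G_u/2 = -3/2, [vv,v] = G_v/2 = 0
Gamma^u_ij = (G*[ij,u] - F*[ij,v])/(EG - F^2), Gamma^v_ij = (E*[ij,v] - F*[ij,u])/(EG - F^2)
Gamma_uuu = -55/21, Gamma_uuv = -20/7, Gamma_uvv = -76/21, Gamma_vuu = 13/7, Gamma_vuv = 18/7, Gamma_vvv = 20/7
d^2u/dtau^2 = -(Gamma_uuu*(-2)^2 + 2*Gamma_uuv*(-2)*(-5/8) + Gamma_uvv*(-5/8)^2) = 6395/336
d^2v/dtau^2 = -(Gamma_vuu*(-2)^2 + 2*Gamma_vuv*(-2)*(-5/8) + Gamma_vvv*(-5/8)^2) = -1677/112

Answer: Gamma_uuu = -55/21, Gamma_uuv = -20/7, Gamma_uvv = -76/21, Gamma_vuu = 13/7, Gamma_vuv = 18/7, Gamma_vvv = 20/7; accelerations (d^2u/dtau^2, d^2v/dtau^2) = (6395/336, -1677/112)


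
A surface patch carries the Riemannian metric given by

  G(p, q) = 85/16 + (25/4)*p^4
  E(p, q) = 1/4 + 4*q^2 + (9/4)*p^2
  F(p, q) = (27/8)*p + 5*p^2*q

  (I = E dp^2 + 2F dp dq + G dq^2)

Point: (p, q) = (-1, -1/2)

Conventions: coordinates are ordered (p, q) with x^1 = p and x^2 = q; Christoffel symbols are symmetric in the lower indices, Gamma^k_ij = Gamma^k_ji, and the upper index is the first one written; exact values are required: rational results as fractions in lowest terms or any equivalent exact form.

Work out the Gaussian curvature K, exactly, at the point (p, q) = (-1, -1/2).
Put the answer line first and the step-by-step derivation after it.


Answer: K = -127456/145161

E = 7/2, F = -47/8, G = 185/16, EG - F^2 = 381/64 at the point
E_p = -9/2, E_q = -4, F_p = 67/8, F_q = 5, G_p = -25, G_q = 0
E_qq = 8, F_pq = -10, G_pp = 75
The intrinsic route: Brioschi's K = (det M1 - det M2)/(EG - F^2)^2.
M1 = [[-E_qq/2 + F_pq - G_pp/2, E_p/2, F_p - E_q/2], [F_q - G_p/2, E, F], [G_q/2, F, G]] = [[-103/2, -9/4, 83/8], [35/2, 7/2, -47/8], [0, -47/8, 185/16]]; det M1 = -117503/128
M2 = [[0, E_q/2, G_p/2], [E_q/2, E, F], [G_p/2, F, G]] = [[0, -2, -25/2], [-2, 7/2, -47/8], [-25/2, -47/8, 185/16]]; det M2 = -7095/8
det M1 - det M2 = -3983/128; K = -3983/128 / (381/64)^2 = -127456/145161


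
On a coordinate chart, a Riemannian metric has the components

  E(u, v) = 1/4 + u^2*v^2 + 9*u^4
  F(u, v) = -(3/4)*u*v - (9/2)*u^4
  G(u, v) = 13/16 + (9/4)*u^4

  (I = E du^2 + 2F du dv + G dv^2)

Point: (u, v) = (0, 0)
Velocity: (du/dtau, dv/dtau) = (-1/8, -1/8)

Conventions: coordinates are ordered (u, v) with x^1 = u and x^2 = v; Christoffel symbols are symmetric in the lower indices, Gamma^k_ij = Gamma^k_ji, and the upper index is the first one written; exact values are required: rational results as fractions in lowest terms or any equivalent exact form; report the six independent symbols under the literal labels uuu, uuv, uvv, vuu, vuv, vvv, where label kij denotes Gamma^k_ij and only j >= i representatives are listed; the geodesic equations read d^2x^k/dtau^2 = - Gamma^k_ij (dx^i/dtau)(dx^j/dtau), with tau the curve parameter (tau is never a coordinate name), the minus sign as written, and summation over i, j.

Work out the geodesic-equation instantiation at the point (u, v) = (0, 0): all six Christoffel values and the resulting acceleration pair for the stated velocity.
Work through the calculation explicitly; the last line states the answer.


E = 1/4, F = 0, G = 13/16 at the point
E_u = 0, E_v = 0, F_u = 0, F_v = 0, G_u = 0, G_v = 0
EG - F^2 = 13/64;  g^inv = (64/13) * [[13/16, 0], [0, 1/4]]
first-kind symbols [ij,l] = (1/2)(d_i g_jl + d_j g_il - d_l g_ij): [uu,u] = E_u/2 = 0, [uu,v] = F_u - E_v/2 = 0, [uv,u] = E_v/2 = 0, [uv,v] = G_u/2 = 0, [vv,u] = F_v - G_u/2 = 0, [vv,v] = G_v/2 = 0
Gamma^u_ij = (G*[ij,u] - F*[ij,v])/(EG - F^2), Gamma^v_ij = (E*[ij,v] - F*[ij,u])/(EG - F^2)
Gamma_uuu = 0, Gamma_uuv = 0, Gamma_uvv = 0, Gamma_vuu = 0, Gamma_vuv = 0, Gamma_vvv = 0
d^2u/dtau^2 = -(Gamma_uuu*(-1/8)^2 + 2*Gamma_uuv*(-1/8)*(-1/8) + Gamma_uvv*(-1/8)^2) = 0
d^2v/dtau^2 = -(Gamma_vuu*(-1/8)^2 + 2*Gamma_vuv*(-1/8)*(-1/8) + Gamma_vvv*(-1/8)^2) = 0

Answer: Gamma_uuu = 0, Gamma_uuv = 0, Gamma_uvv = 0, Gamma_vuu = 0, Gamma_vuv = 0, Gamma_vvv = 0; accelerations (d^2u/dtau^2, d^2v/dtau^2) = (0, 0)


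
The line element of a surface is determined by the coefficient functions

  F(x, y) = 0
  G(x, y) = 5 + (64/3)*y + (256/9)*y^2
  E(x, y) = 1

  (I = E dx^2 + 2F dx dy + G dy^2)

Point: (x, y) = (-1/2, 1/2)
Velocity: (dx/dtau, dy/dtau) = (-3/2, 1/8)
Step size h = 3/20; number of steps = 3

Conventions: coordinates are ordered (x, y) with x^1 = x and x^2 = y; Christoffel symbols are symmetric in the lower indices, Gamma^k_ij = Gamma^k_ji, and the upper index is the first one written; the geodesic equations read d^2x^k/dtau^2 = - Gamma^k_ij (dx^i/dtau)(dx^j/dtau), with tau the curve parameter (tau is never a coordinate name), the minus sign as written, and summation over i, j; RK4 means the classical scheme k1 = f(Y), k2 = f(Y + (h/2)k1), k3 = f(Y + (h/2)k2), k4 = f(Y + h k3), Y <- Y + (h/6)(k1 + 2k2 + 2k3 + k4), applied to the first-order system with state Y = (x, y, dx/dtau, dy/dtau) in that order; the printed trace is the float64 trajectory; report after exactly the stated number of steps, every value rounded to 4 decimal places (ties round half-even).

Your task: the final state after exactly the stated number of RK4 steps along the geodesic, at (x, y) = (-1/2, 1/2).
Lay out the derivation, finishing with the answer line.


f(Y) = (dx/dtau, dy/dtau, -Gamma^x_ij Y'^i Y'^j, -Gamma^y_ij Y'^i Y'^j) with the Gammas evaluated at the stage position; h = 0.150000; intermediate values shown to 6 dp
step 0: x = -0.5000, y = 0.5000, dx/dtau = -1.5000, dy/dtau = 0.1250
step 1:
  k1: at (x, y) = (-0.500000, 0.500000), (dx/dtau, dy/dtau) = (-1.500000, 0.125000); Gamma_xxx = 0.000000, Gamma_xxy = 0.000000, Gamma_xyy = 0.000000, Gamma_yxx = 0.000000, Gamma_yxy = 0.000000, Gamma_yyy = 1.092683; k1 = (-1.500000, 0.125000, 0.000000, -0.017073)
  k2: at (x, y) = (-0.612500, 0.509375), (dx/dtau, dy/dtau) = (-1.500000, 0.123720); Gamma_xxx = 0.000000, Gamma_xxy = 0.000000, Gamma_xyy = 0.000000, Gamma_yxx = 0.000000, Gamma_yxy = 0.000000, Gamma_yyy = 1.082102; k2 = (-1.500000, 0.123720, 0.000000, -0.016563)
  k3: at (x, y) = (-0.612500, 0.509279), (dx/dtau, dy/dtau) = (-1.500000, 0.123758); Gamma_xxx = 0.000000, Gamma_xxy = 0.000000, Gamma_xyy = 0.000000, Gamma_yxx = 0.000000, Gamma_yxy = 0.000000, Gamma_yyy = 1.082209; k3 = (-1.500000, 0.123758, 0.000000, -0.016575)
  k4: at (x, y) = (-0.725000, 0.518564), (dx/dtau, dy/dtau) = (-1.500000, 0.122514); Gamma_xxx = 0.000000, Gamma_xxy = 0.000000, Gamma_xyy = 0.000000, Gamma_yxx = 0.000000, Gamma_yxy = 0.000000, Gamma_yyy = 1.071918; k4 = (-1.500000, 0.122514, 0.000000, -0.016089)
  Y <- Y + (h/6)(k1 + 2k2 + 2k3 + k4): x = -0.7250, y = 0.5186, dx/dtau = -1.5000, dy/dtau = 0.1225
step 2:
  k1: at (x, y) = (-0.725000, 0.518562), (dx/dtau, dy/dtau) = (-1.500000, 0.122514); Gamma_xxx = 0.000000, Gamma_xxy = 0.000000, Gamma_xyy = 0.000000, Gamma_yxx = 0.000000, Gamma_yxy = 0.000000, Gamma_yyy = 1.071920; k1 = (-1.500000, 0.122514, 0.000000, -0.016089)
  k2: at (x, y) = (-0.837500, 0.527750), (dx/dtau, dy/dtau) = (-1.500000, 0.121307); Gamma_xxx = 0.000000, Gamma_xxy = 0.000000, Gamma_xyy = 0.000000, Gamma_yxx = 0.000000, Gamma_yxy = 0.000000, Gamma_yyy = 1.061916; k2 = (-1.500000, 0.121307, 0.000000, -0.015627)
  k3: at (x, y) = (-0.837500, 0.527660), (dx/dtau, dy/dtau) = (-1.500000, 0.121342); Gamma_xxx = 0.000000, Gamma_xxy = 0.000000, Gamma_xyy = 0.000000, Gamma_yxx = 0.000000, Gamma_yxy = 0.000000, Gamma_yyy = 1.062014; k3 = (-1.500000, 0.121342, 0.000000, -0.015637)
  k4: at (x, y) = (-0.950000, 0.536763), (dx/dtau, dy/dtau) = (-1.500000, 0.120168); Gamma_xxx = 0.000000, Gamma_xxy = 0.000000, Gamma_xyy = 0.000000, Gamma_yxx = 0.000000, Gamma_yxy = 0.000000, Gamma_yyy = 1.052275; k4 = (-1.500000, 0.120168, 0.000000, -0.015195)
  Y <- Y + (h/6)(k1 + 2k2 + 2k3 + k4): x = -0.9500, y = 0.5368, dx/dtau = -1.5000, dy/dtau = 0.1202
step 3:
  k1: at (x, y) = (-0.950000, 0.536761), (dx/dtau, dy/dtau) = (-1.500000, 0.120169); Gamma_xxx = 0.000000, Gamma_xxy = 0.000000, Gamma_xyy = 0.000000, Gamma_yxx = 0.000000, Gamma_yxy = 0.000000, Gamma_yyy = 1.052277; k1 = (-1.500000, 0.120169, 0.000000, -0.015195)
  k2: at (x, y) = (-1.062500, 0.545774), (dx/dtau, dy/dtau) = (-1.500000, 0.119029); Gamma_xxx = 0.000000, Gamma_xxy = 0.000000, Gamma_xyy = 0.000000, Gamma_yxx = 0.000000, Gamma_yxy = 0.000000, Gamma_yyy = 1.042802; k2 = (-1.500000, 0.119029, 0.000000, -0.014774)
  k3: at (x, y) = (-1.062500, 0.545688), (dx/dtau, dy/dtau) = (-1.500000, 0.119061); Gamma_xxx = 0.000000, Gamma_xxy = 0.000000, Gamma_xyy = 0.000000, Gamma_yxx = 0.000000, Gamma_yxy = 0.000000, Gamma_yyy = 1.042891; k3 = (-1.500000, 0.119061, 0.000000, -0.014783)
  k4: at (x, y) = (-1.175000, 0.554620), (dx/dtau, dy/dtau) = (-1.500000, 0.117951); Gamma_xxx = 0.000000, Gamma_xxy = 0.000000, Gamma_xyy = 0.000000, Gamma_yxx = 0.000000, Gamma_yxy = 0.000000, Gamma_yyy = 1.033658; k4 = (-1.500000, 0.117951, 0.000000, -0.014381)
  Y <- Y + (h/6)(k1 + 2k2 + 2k3 + k4): x = -1.1750, y = 0.5546, dx/dtau = -1.5000, dy/dtau = 0.1180

Answer: x = -1.1750, y = 0.5546, dx/dtau = -1.5000, dy/dtau = 0.1180


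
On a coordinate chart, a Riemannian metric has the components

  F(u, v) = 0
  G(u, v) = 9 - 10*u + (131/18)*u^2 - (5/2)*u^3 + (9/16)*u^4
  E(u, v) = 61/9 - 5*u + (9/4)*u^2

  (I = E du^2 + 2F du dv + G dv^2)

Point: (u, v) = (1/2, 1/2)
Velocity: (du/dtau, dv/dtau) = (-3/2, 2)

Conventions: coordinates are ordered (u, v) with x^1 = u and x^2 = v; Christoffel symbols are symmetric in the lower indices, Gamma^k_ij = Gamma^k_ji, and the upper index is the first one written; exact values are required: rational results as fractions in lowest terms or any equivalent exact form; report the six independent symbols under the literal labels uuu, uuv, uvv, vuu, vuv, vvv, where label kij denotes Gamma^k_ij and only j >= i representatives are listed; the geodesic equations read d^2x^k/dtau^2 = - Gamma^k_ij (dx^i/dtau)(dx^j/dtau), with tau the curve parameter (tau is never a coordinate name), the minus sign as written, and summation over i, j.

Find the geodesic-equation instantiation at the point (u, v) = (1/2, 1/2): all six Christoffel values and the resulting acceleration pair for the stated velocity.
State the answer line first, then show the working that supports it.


Answer: Gamma_uuu = -198/697, Gamma_uuv = 0, Gamma_uvv = 1243/2788, Gamma_vuu = 0, Gamma_vuv = -44/113, Gamma_vvv = 0; accelerations (d^2u/dtau^2, d^2v/dtau^2) = (-1595/1394, -264/113)

E = 697/144, F = 0, G = 12769/2304 at the point
E_u = -11/4, E_v = 0, F_u = 0, F_v = 0, G_u = -1243/288, G_v = 0
EG - F^2 = 8899993/331776;  g^inv = (331776/8899993) * [[12769/2304, 0], [0, 697/144]]
first-kind symbols [ij,l] = (1/2)(d_i g_jl + d_j g_il - d_l g_ij): [uu,u] = E_u/2 = -11/8, [uu,v] = F_u - E_v/2 = 0, [uv,u] = E_v/2 = 0, [uv,v] = G_u/2 = -1243/576, [vv,u] = F_v - G_u/2 = 1243/576, [vv,v] = G_v/2 = 0
Gamma^u_ij = (G*[ij,u] - F*[ij,v])/(EG - F^2), Gamma^v_ij = (E*[ij,v] - F*[ij,u])/(EG - F^2)
Gamma_uuu = -198/697, Gamma_uuv = 0, Gamma_uvv = 1243/2788, Gamma_vuu = 0, Gamma_vuv = -44/113, Gamma_vvv = 0
d^2u/dtau^2 = -(Gamma_uuu*(-3/2)^2 + 2*Gamma_uuv*(-3/2)*(2) + Gamma_uvv*(2)^2) = -1595/1394
d^2v/dtau^2 = -(Gamma_vuu*(-3/2)^2 + 2*Gamma_vuv*(-3/2)*(2) + Gamma_vvv*(2)^2) = -264/113


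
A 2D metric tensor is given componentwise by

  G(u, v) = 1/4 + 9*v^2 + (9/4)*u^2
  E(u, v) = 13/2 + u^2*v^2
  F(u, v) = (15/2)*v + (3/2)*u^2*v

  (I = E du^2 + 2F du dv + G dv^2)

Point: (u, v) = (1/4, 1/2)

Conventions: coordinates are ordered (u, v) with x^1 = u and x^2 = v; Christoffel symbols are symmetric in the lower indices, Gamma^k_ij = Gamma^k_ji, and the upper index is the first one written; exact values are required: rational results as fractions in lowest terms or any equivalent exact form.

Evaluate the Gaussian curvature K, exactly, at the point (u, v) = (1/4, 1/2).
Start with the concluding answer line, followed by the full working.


Answer: K = -56060/127449

E = 417/64, F = 243/64, G = 169/64, EG - F^2 = 357/128 at the point
E_u = 1/8, E_v = 1/16, F_u = 3/8, F_v = 243/32, G_u = 9/8, G_v = 9
E_vv = 1/8, F_uv = 3/4, G_uu = 9/2
K follows from Brioschi's formula, (det M1 - det M2)/(EG - F^2)^2.
M1 = [[-E_vv/2 + F_uv - G_uu/2, E_u/2, F_u - E_v/2], [F_v - G_u/2, E, F], [G_v/2, F, G]] = [[-25/16, 1/16, 11/32], [225/32, 417/64, 243/64], [9/2, 243/64, 169/64]]; det M1 = -350769/65536
M2 = [[0, E_v/2, G_u/2], [E_v/2, E, F], [G_u/2, F, G]] = [[0, 1/32, 9/16], [1/32, 417/64, 243/64], [9/16, 243/64, 169/64]]; det M2 = -126529/65536
det M1 - det M2 = -14015/4096; K = -14015/4096 / (357/128)^2 = -56060/127449


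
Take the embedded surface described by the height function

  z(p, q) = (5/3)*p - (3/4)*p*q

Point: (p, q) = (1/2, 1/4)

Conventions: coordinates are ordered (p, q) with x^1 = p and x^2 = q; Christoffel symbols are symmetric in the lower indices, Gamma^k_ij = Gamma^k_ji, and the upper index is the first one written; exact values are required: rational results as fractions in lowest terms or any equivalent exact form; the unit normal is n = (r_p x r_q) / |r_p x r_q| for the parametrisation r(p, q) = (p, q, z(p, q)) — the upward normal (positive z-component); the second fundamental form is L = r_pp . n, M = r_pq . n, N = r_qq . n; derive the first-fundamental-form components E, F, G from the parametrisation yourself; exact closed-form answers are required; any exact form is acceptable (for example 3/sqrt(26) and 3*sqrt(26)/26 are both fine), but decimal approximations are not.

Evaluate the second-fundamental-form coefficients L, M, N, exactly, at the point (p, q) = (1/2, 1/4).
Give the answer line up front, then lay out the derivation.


Answer: L = 0, M = -36*sqrt(7669)/7669, N = 0

z_p = 71/48, z_q = -3/8, z_pp = 0, z_pq = -3/4, z_qq = 0
E = 7345/2304, F = -71/128, G = 73/64; answer radicand W^2 = 7669/2304
unnormalised second-form numerators: l = 0, m = -3/4, n = 0; L = l/sqrt(7669/2304), and similarly M = m/sqrt(W^2), N = n/sqrt(W^2)


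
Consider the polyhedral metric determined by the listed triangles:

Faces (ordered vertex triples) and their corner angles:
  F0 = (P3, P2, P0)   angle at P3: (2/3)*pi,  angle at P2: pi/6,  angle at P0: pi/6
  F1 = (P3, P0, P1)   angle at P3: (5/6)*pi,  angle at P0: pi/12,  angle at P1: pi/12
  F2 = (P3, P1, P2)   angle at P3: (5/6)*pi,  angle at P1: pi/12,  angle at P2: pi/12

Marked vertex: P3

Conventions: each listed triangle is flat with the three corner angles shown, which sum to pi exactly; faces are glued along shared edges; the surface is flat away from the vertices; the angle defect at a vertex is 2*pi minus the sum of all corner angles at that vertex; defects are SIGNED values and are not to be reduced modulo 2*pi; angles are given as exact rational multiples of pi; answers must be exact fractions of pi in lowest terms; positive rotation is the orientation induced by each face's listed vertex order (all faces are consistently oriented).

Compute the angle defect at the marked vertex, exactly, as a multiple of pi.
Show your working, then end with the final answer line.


Sum of corner angles at P3: (7/3)*pi
defect = 2*pi - (7/3)*pi

Answer: defect(P3) = -pi/3


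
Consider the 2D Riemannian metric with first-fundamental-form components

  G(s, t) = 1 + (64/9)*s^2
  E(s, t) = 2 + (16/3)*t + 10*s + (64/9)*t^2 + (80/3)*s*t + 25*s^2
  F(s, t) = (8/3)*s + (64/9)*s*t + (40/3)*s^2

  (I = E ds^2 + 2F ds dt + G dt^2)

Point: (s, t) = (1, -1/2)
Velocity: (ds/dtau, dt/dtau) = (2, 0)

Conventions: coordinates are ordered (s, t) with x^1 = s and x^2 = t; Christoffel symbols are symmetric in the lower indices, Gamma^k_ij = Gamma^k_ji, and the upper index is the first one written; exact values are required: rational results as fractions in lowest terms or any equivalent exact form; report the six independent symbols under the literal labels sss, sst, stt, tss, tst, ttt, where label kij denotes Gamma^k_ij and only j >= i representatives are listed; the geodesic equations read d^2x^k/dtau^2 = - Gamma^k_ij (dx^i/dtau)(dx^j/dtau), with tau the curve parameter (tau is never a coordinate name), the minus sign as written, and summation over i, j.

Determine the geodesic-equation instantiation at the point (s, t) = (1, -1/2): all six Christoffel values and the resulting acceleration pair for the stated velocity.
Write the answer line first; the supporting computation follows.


Answer: Gamma_sss = 210/269, Gamma_sst = 112/269, Gamma_stt = 0, Gamma_tss = 120/269, Gamma_tst = 64/269, Gamma_ttt = 0; accelerations (d^2s/dtau^2, d^2t/dtau^2) = (-840/269, -480/269)

E = 205/9, F = 112/9, G = 73/9 at the point
E_s = 140/3, E_t = 224/9, F_s = 232/9, F_t = 64/9, G_s = 128/9, G_t = 0
EG - F^2 = 269/9;  g^inv = (9/269) * [[73/9, -112/9], [-112/9, 205/9]]
first-kind symbols [ij,l] = (1/2)(d_i g_jl + d_j g_il - d_l g_ij): [ss,s] = E_s/2 = 70/3, [ss,t] = F_s - E_t/2 = 40/3, [st,s] = E_t/2 = 112/9, [st,t] = G_s/2 = 64/9, [tt,s] = F_t - G_s/2 = 0, [tt,t] = G_t/2 = 0
Gamma^s_ij = (G*[ij,s] - F*[ij,t])/(EG - F^2), Gamma^t_ij = (E*[ij,t] - F*[ij,s])/(EG - F^2)
Gamma_sss = 210/269, Gamma_sst = 112/269, Gamma_stt = 0, Gamma_tss = 120/269, Gamma_tst = 64/269, Gamma_ttt = 0
d^2s/dtau^2 = -(Gamma_sss*(2)^2 + 2*Gamma_sst*(2)*(0) + Gamma_stt*(0)^2) = -840/269
d^2t/dtau^2 = -(Gamma_tss*(2)^2 + 2*Gamma_tst*(2)*(0) + Gamma_ttt*(0)^2) = -480/269


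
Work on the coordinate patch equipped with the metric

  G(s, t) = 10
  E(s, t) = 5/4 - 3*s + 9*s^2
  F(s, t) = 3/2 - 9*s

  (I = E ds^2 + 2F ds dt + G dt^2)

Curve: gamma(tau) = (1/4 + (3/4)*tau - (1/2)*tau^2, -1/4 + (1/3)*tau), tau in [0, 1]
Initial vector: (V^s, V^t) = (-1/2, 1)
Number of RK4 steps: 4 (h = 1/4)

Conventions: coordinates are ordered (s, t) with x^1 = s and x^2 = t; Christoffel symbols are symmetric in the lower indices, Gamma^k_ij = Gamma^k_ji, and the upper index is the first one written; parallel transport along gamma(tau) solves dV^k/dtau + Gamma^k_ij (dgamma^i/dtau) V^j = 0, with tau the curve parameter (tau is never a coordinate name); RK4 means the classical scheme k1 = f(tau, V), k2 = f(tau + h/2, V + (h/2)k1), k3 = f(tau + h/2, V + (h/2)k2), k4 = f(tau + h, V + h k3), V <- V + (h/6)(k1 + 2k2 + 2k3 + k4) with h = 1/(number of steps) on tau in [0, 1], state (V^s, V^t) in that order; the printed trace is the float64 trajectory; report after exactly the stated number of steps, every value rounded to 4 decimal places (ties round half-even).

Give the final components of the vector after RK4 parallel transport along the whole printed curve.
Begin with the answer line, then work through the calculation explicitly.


Answer: V^s = -0.4782, V^t = 0.8940

gamma'(tau) = (3/4 - tau, 1/3); f(tau, V)^k = -Gamma^k_ij(gamma(tau)) gamma'^i(tau) V^j; h = 1/4; intermediate values shown to 6 dp
curve data and Christoffel symbols at the stage parameters:
  tau = 0.000000: gamma = (0.250000, -0.250000), gamma' = (0.750000, 0.333333); Gamma_sss = 0.074534, Gamma_sst = 0.000000, Gamma_stt = 0.000000, Gamma_tss = -0.894410, Gamma_tst = 0.000000, Gamma_ttt = 0.000000
  tau = 0.125000: gamma = (0.335938, -0.208333), gamma' = (0.625000, 0.333333); Gamma_sss = 0.148514, Gamma_sst = 0.000000, Gamma_stt = 0.000000, Gamma_tss = -0.877375, Gamma_tst = 0.000000, Gamma_ttt = 0.000000
  tau = 0.250000: gamma = (0.406250, -0.166667), gamma' = (0.500000, 0.333333); Gamma_sss = 0.205033, Gamma_sst = 0.000000, Gamma_stt = 0.000000, Gamma_tss = -0.855790, Gamma_tst = 0.000000, Gamma_ttt = 0.000000
  tau = 0.375000: gamma = (0.460938, -0.125000), gamma' = (0.375000, 0.333333); Gamma_sss = 0.245695, Gamma_sst = 0.000000, Gamma_stt = 0.000000, Gamma_tss = -0.834929, Gamma_tst = 0.000000, Gamma_ttt = 0.000000
  tau = 0.500000: gamma = (0.500000, -0.083333), gamma' = (0.250000, 0.333333); Gamma_sss = 0.272727, Gamma_sst = 0.000000, Gamma_stt = 0.000000, Gamma_tss = -0.818182, Gamma_tst = 0.000000, Gamma_ttt = 0.000000
  tau = 0.625000: gamma = (0.523438, -0.041667), gamma' = (0.125000, 0.333333); Gamma_sss = 0.288091, Gamma_sst = 0.000000, Gamma_stt = 0.000000, Gamma_tss = -0.807496, Gamma_tst = 0.000000, Gamma_ttt = 0.000000
  tau = 0.750000: gamma = (0.531250, 0.000000), gamma' = (0.000000, 0.333333); Gamma_sss = 0.293066, Gamma_sst = 0.000000, Gamma_stt = 0.000000, Gamma_tss = -0.803838, Gamma_tst = 0.000000, Gamma_ttt = 0.000000
  tau = 0.875000: gamma = (0.523438, 0.041667), gamma' = (-0.125000, 0.333333); Gamma_sss = 0.288091, Gamma_sst = 0.000000, Gamma_stt = 0.000000, Gamma_tss = -0.807496, Gamma_tst = 0.000000, Gamma_ttt = 0.000000
  tau = 1.000000: gamma = (0.500000, 0.083333), gamma' = (-0.250000, 0.333333); Gamma_sss = 0.272727, Gamma_sst = 0.000000, Gamma_stt = 0.000000, Gamma_tss = -0.818182, Gamma_tst = 0.000000, Gamma_ttt = 0.000000
step 0: V^s = -0.5000, V^t = 1.0000
step 1: k1 = (0.027950, -0.335404), k2 = (0.046086, -0.272264), k3 = (0.045876, -0.271021), k4 = (0.050082, -0.209040); V <- V + (h/6)(k1 + 2k2 + 2k3 + k4): V^s = -0.4891, V^t = 0.9320
step 2: k1 = (0.050139, -0.209277), k2 = (0.044485, -0.151169), k3 = (0.044550, -0.151391), k4 = (0.032587, -0.097762); V <- V + (h/6)(k1 + 2k2 + 2k3 + k4): V^s = -0.4782, V^t = 0.8940
step 3: k1 = (0.032606, -0.097817), k2 = (0.017075, -0.047859), k3 = (0.017144, -0.048055), k4 = (0.000000, 0.000000); V <- V + (h/6)(k1 + 2k2 + 2k3 + k4): V^s = -0.4740, V^t = 0.8820
step 4: k1 = (0.000000, 0.000000), k2 = (-0.017070, 0.047845), k3 = (-0.017147, 0.048060), k4 = (-0.032611, 0.097833); V <- V + (h/6)(k1 + 2k2 + 2k3 + k4): V^s = -0.4782, V^t = 0.8940
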